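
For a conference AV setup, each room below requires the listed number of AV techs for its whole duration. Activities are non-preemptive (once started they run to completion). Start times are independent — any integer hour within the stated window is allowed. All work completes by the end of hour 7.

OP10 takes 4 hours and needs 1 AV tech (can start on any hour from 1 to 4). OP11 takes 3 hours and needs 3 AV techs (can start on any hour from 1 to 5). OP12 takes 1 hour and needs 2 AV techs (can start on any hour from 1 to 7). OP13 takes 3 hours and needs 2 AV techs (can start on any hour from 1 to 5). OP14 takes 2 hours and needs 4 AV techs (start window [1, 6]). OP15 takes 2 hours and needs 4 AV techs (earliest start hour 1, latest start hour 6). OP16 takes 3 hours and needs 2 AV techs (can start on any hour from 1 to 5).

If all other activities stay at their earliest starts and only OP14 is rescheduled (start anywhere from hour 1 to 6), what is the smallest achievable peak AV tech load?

14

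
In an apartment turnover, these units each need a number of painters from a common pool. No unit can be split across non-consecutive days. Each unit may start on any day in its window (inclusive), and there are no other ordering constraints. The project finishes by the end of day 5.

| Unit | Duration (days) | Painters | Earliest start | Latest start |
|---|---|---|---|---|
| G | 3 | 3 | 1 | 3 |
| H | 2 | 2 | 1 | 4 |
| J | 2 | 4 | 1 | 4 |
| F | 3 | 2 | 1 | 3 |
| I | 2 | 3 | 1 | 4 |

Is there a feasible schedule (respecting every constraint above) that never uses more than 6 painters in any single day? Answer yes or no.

Total painter-days = 33; over 5 days the average is 33/5 > 6, so some day must exceed 6.

no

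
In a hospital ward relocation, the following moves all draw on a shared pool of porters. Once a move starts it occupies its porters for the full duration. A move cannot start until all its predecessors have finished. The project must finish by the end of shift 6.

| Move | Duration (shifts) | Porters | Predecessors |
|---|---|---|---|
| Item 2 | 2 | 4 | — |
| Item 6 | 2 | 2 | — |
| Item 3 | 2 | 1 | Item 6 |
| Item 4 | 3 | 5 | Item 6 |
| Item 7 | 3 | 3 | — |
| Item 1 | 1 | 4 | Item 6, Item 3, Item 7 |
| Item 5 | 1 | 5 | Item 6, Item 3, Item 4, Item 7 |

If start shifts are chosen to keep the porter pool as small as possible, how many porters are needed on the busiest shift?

Schedule Item 2@1, Item 6@1, Item 3@3, Item 4@3, Item 7@1, Item 1@5, Item 5@6: s1:9  s2:9  s3:9  s4:6  s5:9  s6:5 — peak 9.

9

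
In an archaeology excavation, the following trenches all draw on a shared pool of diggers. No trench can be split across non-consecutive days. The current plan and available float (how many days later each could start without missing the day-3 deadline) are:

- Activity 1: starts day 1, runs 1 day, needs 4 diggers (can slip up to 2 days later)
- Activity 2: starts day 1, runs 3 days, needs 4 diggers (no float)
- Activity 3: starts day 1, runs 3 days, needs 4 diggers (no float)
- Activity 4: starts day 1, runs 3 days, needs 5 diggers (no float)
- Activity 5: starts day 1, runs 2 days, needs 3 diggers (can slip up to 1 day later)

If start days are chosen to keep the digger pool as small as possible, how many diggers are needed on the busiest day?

17

Early-start (Activity 1@1, Activity 2@1, Activity 3@1, Activity 4@1, Activity 5@1) gives peak 20: d1:20  d2:16  d3:13.
Shift Activity 5→2.
Schedule Activity 1@1, Activity 2@1, Activity 3@1, Activity 4@1, Activity 5@2: d1:17  d2:16  d3:16 — peak 17.
Total digger-days = 49 over 3 days ⇒ peak ≥ ⌈49/3⌉ = 17, so 17 is optimal.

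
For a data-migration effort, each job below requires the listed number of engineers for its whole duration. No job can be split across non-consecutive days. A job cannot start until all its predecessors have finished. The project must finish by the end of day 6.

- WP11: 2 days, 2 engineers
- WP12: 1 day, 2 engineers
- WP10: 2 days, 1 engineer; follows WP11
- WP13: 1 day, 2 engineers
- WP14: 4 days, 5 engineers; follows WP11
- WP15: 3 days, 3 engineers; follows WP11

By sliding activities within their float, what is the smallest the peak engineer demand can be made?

9

Schedule WP11@1, WP12@1, WP10@3, WP13@1, WP14@3, WP15@3: d1:6  d2:2  d3:9  d4:9  d5:8  d6:5 — peak 9.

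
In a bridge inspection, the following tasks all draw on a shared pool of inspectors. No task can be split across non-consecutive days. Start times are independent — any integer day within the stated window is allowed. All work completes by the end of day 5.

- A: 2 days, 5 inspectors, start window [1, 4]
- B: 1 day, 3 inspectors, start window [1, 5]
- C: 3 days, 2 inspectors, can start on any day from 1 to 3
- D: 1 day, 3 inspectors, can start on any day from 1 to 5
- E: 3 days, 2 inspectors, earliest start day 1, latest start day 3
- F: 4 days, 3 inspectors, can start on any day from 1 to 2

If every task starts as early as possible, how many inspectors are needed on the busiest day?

Early-start schedule: A@1, B@1, C@1, D@1, E@1, F@1.
Load per day: day 1: 18, day 2: 12, day 3: 7, day 4: 3, day 5: 0.
Peak is 18.

18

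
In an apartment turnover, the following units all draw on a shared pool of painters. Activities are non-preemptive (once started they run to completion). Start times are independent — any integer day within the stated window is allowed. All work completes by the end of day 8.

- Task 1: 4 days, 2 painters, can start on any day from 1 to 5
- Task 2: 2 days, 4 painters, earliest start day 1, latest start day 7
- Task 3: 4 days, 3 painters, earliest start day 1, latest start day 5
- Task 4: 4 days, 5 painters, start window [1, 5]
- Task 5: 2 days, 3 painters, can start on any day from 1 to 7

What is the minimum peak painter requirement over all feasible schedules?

7

Early-start (Task 1@1, Task 2@1, Task 3@1, Task 4@1, Task 5@1) gives peak 17: d1:17  d2:17  d3:10  d4:10  d5:0  d6:0  d7:0  d8:0.
Shift Task 2→5, Task 3→5, Task 5→7.
Schedule Task 1@1, Task 2@5, Task 3@5, Task 4@1, Task 5@7: d1:7  d2:7  d3:7  d4:7  d5:7  d6:7  d7:6  d8:6 — peak 7.
Total painter-days = 54 over 8 days ⇒ peak ≥ ⌈54/8⌉ = 7, so 7 is optimal.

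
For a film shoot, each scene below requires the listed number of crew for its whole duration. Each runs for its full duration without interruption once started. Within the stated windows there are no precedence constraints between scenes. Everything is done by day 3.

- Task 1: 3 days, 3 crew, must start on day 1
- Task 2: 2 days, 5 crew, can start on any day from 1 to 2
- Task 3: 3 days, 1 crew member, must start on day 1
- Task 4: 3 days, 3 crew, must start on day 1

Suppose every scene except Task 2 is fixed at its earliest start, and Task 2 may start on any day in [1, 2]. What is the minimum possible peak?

Task 2@1: d1:12  d2:12  d3:7 → peak 12
Task 2@2: d1:7  d2:12  d3:12 → peak 12
Best is Task 2@1, peak 12.

12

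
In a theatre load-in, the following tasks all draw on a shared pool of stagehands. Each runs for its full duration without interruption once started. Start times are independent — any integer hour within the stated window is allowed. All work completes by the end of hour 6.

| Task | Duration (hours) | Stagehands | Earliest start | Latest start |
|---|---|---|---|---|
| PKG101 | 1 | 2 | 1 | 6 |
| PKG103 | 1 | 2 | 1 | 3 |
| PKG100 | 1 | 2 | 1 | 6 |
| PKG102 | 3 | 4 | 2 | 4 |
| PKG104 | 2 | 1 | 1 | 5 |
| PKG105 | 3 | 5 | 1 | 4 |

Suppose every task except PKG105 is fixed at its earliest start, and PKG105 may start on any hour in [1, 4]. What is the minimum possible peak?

PKG105@1: h1:12  h2:10  h3:9  h4:4  h5:0  h6:0 → peak 12
PKG105@2: h1:7  h2:10  h3:9  h4:9  h5:0  h6:0 → peak 10
PKG105@3: h1:7  h2:5  h3:9  h4:9  h5:5  h6:0 → peak 9
PKG105@4: h1:7  h2:5  h3:4  h4:9  h5:5  h6:5 → peak 9
Best is PKG105@3, peak 9.

9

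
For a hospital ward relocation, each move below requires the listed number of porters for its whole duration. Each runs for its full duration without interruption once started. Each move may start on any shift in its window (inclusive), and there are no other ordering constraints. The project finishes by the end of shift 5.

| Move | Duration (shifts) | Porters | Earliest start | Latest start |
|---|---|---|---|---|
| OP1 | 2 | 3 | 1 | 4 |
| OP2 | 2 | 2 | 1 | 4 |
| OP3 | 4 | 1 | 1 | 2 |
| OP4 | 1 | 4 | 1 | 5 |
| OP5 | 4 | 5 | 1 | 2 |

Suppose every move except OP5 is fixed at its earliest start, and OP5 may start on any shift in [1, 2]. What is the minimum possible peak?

11

OP5@1: s1:15  s2:11  s3:6  s4:6  s5:0 → peak 15
OP5@2: s1:10  s2:11  s3:6  s4:6  s5:5 → peak 11
Best is OP5@2, peak 11.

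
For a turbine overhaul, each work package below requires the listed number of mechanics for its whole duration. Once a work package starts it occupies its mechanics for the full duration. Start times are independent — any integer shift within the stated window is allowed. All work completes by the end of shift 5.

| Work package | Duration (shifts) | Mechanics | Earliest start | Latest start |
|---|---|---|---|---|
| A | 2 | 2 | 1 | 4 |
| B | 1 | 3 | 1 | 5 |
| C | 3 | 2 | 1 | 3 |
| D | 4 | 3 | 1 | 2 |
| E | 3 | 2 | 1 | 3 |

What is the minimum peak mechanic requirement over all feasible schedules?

Early-start (A@1, B@1, C@1, D@1, E@1) gives peak 12: s1:12  s2:9  s3:7  s4:3  s5:0.
Shift D→2, E→3.
Schedule A@1, B@1, C@1, D@2, E@3: s1:7  s2:7  s3:7  s4:5  s5:5 — peak 7.
Total mechanic-shifts = 31 over 5 shifts ⇒ peak ≥ ⌈31/5⌉ = 7, so 7 is optimal.

7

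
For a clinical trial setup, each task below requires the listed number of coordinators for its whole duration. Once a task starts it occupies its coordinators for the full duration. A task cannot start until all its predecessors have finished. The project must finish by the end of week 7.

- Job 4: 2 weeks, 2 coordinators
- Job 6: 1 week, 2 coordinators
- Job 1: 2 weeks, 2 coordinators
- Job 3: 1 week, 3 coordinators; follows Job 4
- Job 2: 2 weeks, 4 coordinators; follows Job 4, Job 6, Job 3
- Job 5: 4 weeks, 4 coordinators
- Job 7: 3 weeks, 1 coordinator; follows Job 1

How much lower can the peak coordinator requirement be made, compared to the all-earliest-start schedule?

4

Early-start peak: w1:10  w2:8  w3:8  w4:9  w5:5  w6:0  w7:0 ⇒ 10.
Leveled (Job 4@1, Job 6@5, Job 1@3, Job 3@5, Job 2@6, Job 5@1, Job 7@5): w1:6  w2:6  w3:6  w4:6  w5:6  w6:5  w7:5 ⇒ 6.
Reduction 10 − 6 = 4.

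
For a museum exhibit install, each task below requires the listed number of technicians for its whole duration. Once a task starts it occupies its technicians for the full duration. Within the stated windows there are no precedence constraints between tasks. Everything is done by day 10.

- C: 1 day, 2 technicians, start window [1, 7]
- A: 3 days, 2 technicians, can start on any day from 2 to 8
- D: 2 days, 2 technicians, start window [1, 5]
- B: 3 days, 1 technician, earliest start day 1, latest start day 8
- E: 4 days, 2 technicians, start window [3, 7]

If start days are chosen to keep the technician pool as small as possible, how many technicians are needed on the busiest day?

3

Early-start (C@1, A@2, D@1, B@1, E@3) gives peak 5: d1:5  d2:5  d3:5  d4:4  d5:2  d6:2  d7:0  d8:0  d9:0  d10:0.
Shift D→5, E→7.
Schedule C@1, A@2, D@5, B@1, E@7: d1:3  d2:3  d3:3  d4:2  d5:2  d6:2  d7:2  d8:2  d9:2  d10:2 — peak 3.
Total technician-days = 23 over 10 days ⇒ peak ≥ ⌈23/10⌉ = 3, so 3 is optimal.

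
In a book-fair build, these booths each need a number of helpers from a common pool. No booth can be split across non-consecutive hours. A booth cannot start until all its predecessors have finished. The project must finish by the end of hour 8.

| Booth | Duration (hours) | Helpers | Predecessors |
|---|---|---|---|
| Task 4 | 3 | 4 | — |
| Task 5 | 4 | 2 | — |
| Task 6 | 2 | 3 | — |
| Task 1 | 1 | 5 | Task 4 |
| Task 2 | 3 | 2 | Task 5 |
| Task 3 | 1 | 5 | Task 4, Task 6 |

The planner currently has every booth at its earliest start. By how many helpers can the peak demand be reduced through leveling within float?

Early-start peak: h1:9  h2:9  h3:6  h4:12  h5:2  h6:2  h7:2  h8:0 ⇒ 12.
Leveled (Task 4@1, Task 5@1, Task 6@4, Task 1@6, Task 2@5, Task 3@7): h1:6  h2:6  h3:6  h4:5  h5:5  h6:7  h7:7  h8:0 ⇒ 7.
Reduction 12 − 7 = 5.

5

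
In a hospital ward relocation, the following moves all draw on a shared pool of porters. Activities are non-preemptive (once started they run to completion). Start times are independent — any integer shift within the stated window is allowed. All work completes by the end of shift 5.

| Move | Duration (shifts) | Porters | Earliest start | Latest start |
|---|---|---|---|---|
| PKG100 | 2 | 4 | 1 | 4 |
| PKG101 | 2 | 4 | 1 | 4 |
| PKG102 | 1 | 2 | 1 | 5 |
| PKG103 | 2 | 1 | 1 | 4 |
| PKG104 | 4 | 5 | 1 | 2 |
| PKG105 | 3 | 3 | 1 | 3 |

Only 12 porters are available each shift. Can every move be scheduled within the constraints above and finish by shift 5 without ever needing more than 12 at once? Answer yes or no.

Schedule PKG100@1, PKG101@3, PKG102@1, PKG103@1, PKG104@1, PKG105@3: s1:12  s2:10  s3:12  s4:12  s5:3 — peak 12 ≤ 12.

yes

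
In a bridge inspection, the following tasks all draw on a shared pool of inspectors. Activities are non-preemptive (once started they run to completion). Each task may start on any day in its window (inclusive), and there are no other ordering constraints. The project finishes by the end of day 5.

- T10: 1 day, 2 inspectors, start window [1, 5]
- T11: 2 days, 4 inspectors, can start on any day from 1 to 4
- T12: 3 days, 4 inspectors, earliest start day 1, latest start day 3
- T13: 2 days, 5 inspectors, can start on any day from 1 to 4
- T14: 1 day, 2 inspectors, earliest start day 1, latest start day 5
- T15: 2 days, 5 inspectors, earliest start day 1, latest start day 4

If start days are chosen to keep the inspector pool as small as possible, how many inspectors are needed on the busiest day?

Early-start (T10@1, T11@1, T12@1, T13@1, T14@1, T15@1) gives peak 22: d1:22  d2:18  d3:4  d4:0  d5:0.
Shift T12→3, T13→2, T15→4.
Schedule T10@1, T11@1, T12@3, T13@2, T14@1, T15@4: d1:8  d2:9  d3:9  d4:9  d5:9 — peak 9.
Total inspector-days = 44 over 5 days ⇒ peak ≥ ⌈44/5⌉ = 9, so 9 is optimal.

9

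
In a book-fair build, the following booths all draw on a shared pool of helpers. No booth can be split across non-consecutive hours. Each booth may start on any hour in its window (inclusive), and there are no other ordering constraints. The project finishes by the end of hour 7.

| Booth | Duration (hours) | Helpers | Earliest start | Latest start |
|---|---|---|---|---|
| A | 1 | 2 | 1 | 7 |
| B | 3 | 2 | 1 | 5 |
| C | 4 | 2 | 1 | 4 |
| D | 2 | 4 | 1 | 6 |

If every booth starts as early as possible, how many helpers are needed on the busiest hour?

Early-start schedule: A@1, B@1, C@1, D@1.
Load per hour: hour 1: 10, hour 2: 8, hour 3: 4, hour 4: 2, hour 5: 0, hour 6: 0, hour 7: 0.
Peak is 10.

10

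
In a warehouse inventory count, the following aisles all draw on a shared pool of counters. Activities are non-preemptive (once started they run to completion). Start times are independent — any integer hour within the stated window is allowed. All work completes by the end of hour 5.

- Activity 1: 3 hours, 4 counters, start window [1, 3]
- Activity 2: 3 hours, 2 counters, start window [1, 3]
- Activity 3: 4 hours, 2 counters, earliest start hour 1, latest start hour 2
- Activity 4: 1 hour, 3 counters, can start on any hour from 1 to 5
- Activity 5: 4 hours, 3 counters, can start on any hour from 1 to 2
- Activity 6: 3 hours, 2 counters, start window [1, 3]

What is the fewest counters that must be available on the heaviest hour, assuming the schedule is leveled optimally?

Early-start (Activity 1@1, Activity 2@1, Activity 3@1, Activity 4@1, Activity 5@1, Activity 6@1) gives peak 16: h1:16  h2:13  h3:13  h4:5  h5:0.
Shift Activity 5→2.
Schedule Activity 1@1, Activity 2@1, Activity 3@1, Activity 4@1, Activity 5@2, Activity 6@1: h1:13  h2:13  h3:13  h4:5  h5:3 — peak 13.

13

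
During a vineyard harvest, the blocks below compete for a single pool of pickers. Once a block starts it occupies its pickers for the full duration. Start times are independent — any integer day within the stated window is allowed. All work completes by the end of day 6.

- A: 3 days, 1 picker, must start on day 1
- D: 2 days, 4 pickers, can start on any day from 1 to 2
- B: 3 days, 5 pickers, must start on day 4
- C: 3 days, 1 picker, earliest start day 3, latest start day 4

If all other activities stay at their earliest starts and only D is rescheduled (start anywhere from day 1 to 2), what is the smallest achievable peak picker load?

6

D@1: d1:5  d2:5  d3:2  d4:6  d5:6  d6:5 → peak 6
D@2: d1:1  d2:5  d3:6  d4:6  d5:6  d6:5 → peak 6
Best is D@1, peak 6.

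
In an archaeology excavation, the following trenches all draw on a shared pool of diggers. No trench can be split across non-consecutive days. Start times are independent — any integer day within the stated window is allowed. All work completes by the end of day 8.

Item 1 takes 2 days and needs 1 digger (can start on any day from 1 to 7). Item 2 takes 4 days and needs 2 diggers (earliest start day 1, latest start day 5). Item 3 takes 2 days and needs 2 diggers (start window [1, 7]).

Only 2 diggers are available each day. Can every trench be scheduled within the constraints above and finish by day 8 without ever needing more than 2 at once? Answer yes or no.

Schedule Item 1@1, Item 2@3, Item 3@7: d1:1  d2:1  d3:2  d4:2  d5:2  d6:2  d7:2  d8:2 — peak 2 ≤ 2.

yes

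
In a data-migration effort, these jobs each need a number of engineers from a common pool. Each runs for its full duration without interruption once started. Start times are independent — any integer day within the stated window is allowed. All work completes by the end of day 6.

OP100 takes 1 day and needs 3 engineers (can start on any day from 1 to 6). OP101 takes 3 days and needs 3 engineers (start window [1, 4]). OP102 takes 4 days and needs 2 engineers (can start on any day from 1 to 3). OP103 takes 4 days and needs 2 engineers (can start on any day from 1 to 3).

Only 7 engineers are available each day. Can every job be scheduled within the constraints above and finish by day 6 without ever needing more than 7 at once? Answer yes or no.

yes

Schedule OP100@1, OP101@1, OP102@2, OP103@2: d1:6  d2:7  d3:7  d4:4  d5:4  d6:0 — peak 7 ≤ 7.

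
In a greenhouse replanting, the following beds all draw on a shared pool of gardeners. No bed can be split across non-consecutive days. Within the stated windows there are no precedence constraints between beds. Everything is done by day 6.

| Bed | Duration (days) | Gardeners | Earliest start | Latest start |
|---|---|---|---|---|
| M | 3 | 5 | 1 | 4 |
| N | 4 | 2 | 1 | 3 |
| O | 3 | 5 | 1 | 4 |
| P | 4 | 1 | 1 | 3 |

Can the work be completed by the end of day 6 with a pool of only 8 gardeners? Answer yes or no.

Schedule M@1, N@1, O@4, P@1: d1:8  d2:8  d3:8  d4:8  d5:5  d6:5 — peak 8 ≤ 8.

yes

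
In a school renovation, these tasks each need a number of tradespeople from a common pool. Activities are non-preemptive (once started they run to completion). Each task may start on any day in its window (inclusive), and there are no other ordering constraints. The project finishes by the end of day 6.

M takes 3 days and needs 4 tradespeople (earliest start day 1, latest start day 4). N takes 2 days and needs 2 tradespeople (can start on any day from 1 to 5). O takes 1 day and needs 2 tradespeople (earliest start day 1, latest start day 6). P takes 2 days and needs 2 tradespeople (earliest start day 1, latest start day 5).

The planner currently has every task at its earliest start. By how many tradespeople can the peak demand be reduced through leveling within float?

6

Early-start peak: d1:10  d2:8  d3:4  d4:0  d5:0  d6:0 ⇒ 10.
Leveled (M@1, N@4, O@4, P@5): d1:4  d2:4  d3:4  d4:4  d5:4  d6:2 ⇒ 4.
Reduction 10 − 4 = 6.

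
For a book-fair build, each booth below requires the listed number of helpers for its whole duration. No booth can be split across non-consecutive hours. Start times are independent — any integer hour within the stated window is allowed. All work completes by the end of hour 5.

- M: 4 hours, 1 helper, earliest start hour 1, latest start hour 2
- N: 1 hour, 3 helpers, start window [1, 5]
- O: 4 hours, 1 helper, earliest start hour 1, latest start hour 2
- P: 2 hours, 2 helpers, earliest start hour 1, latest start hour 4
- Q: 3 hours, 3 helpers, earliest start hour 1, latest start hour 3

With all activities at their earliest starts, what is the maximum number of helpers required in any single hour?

10

Early-start schedule: M@1, N@1, O@1, P@1, Q@1.
Load per hour: hour 1: 10, hour 2: 7, hour 3: 5, hour 4: 2, hour 5: 0.
Peak is 10.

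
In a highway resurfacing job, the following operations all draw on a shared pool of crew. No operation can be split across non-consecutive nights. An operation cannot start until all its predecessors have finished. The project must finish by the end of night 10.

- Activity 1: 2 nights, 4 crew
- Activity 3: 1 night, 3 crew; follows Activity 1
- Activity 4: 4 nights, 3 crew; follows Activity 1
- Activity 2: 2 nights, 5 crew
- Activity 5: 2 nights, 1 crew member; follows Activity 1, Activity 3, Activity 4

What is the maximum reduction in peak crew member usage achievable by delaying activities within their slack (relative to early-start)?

3

Early-start peak: n1:9  n2:9  n3:6  n4:3  n5:3  n6:3  n7:1  n8:1  n9:0  n10:0 ⇒ 9.
Leveled (Activity 1@1, Activity 3@3, Activity 4@3, Activity 2@7, Activity 5@7): n1:4  n2:4  n3:6  n4:3  n5:3  n6:3  n7:6  n8:6  n9:0  n10:0 ⇒ 6.
Reduction 9 − 6 = 3.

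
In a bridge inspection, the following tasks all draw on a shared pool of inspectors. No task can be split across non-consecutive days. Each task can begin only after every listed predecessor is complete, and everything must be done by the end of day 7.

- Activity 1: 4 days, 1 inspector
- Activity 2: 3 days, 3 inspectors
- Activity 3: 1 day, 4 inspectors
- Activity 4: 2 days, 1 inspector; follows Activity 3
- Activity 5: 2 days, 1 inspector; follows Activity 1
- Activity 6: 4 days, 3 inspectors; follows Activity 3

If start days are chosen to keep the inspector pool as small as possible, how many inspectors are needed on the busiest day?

6

Early-start (Activity 1@1, Activity 2@1, Activity 3@1, Activity 4@2, Activity 5@5, Activity 6@2) gives peak 8: d1:8  d2:8  d3:8  d4:4  d5:4  d6:1  d7:0.
Shift Activity 2→5, Activity 5→6.
Schedule Activity 1@1, Activity 2@5, Activity 3@1, Activity 4@2, Activity 5@6, Activity 6@2: d1:5  d2:5  d3:5  d4:4  d5:6  d6:4  d7:4 — peak 6.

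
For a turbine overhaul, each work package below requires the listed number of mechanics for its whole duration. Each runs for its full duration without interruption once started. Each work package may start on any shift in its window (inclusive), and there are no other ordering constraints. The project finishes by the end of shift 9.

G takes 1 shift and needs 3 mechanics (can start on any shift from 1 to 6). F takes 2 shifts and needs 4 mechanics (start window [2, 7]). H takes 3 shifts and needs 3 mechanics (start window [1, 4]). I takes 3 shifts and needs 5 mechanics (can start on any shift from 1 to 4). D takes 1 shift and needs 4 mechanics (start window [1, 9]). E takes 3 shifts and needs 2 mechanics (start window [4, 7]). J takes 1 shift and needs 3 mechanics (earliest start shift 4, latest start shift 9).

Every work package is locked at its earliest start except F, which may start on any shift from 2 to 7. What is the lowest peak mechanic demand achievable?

15

F@2: s1:15  s2:12  s3:12  s4:5  s5:2  s6:2  s7:0  s8:0  s9:0 → peak 15
F@3: s1:15  s2:8  s3:12  s4:9  s5:2  s6:2  s7:0  s8:0  s9:0 → peak 15
F@4: s1:15  s2:8  s3:8  s4:9  s5:6  s6:2  s7:0  s8:0  s9:0 → peak 15
F@5: s1:15  s2:8  s3:8  s4:5  s5:6  s6:6  s7:0  s8:0  s9:0 → peak 15
F@6: s1:15  s2:8  s3:8  s4:5  s5:2  s6:6  s7:4  s8:0  s9:0 → peak 15
F@7: s1:15  s2:8  s3:8  s4:5  s5:2  s6:2  s7:4  s8:4  s9:0 → peak 15
Best is F@2, peak 15.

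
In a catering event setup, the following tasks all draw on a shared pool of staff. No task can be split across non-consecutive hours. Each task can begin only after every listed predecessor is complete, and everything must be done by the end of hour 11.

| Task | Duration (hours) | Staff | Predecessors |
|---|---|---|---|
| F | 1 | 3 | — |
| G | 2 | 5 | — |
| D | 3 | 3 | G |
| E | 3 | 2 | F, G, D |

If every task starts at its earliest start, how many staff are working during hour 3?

3

At early start, hour 3 has: D.
Demand: 3 = 3.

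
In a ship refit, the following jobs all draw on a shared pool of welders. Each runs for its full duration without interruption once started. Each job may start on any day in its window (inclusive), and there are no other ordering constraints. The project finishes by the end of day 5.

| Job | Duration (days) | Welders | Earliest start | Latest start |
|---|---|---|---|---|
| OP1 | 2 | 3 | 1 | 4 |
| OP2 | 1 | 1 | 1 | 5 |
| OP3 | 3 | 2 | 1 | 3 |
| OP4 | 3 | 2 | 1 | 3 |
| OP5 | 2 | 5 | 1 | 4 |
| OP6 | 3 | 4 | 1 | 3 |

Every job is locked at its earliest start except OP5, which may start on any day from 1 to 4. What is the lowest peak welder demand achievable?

12

OP5@1: d1:17  d2:16  d3:8  d4:0  d5:0 → peak 17
OP5@2: d1:12  d2:16  d3:13  d4:0  d5:0 → peak 16
OP5@3: d1:12  d2:11  d3:13  d4:5  d5:0 → peak 13
OP5@4: d1:12  d2:11  d3:8  d4:5  d5:5 → peak 12
Best is OP5@4, peak 12.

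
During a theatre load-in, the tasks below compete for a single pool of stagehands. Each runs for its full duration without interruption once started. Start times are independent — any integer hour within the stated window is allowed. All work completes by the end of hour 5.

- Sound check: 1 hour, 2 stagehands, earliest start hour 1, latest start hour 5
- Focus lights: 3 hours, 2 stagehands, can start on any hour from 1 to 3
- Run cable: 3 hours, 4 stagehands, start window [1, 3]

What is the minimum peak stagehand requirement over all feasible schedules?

Early-start (Sound check@1, Focus lights@1, Run cable@1) gives peak 8: h1:8  h2:6  h3:6  h4:0  h5:0.
Shift Run cable→2.
Schedule Sound check@1, Focus lights@1, Run cable@2: h1:4  h2:6  h3:6  h4:4  h5:0 — peak 6.

6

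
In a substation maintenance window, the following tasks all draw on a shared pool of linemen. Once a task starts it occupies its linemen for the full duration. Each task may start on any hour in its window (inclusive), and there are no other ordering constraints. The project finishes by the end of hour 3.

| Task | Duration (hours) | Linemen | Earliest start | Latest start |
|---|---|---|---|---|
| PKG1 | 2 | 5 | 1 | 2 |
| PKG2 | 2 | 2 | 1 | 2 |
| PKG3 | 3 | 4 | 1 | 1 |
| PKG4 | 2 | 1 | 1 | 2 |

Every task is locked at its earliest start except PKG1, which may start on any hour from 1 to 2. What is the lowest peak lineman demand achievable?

PKG1@1: h1:12  h2:12  h3:4 → peak 12
PKG1@2: h1:7  h2:12  h3:9 → peak 12
Best is PKG1@1, peak 12.

12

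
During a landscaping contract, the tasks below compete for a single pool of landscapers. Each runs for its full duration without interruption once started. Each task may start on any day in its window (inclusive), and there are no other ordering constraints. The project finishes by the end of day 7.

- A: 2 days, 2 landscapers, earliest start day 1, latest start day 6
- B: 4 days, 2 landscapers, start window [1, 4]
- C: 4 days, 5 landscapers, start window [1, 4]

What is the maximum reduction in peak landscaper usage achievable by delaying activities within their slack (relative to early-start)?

Early-start peak: d1:9  d2:9  d3:7  d4:7  d5:0  d6:0  d7:0 ⇒ 9.
Leveled (A@1, B@1, C@3): d1:4  d2:4  d3:7  d4:7  d5:5  d6:5  d7:0 ⇒ 7.
Reduction 9 − 7 = 2.

2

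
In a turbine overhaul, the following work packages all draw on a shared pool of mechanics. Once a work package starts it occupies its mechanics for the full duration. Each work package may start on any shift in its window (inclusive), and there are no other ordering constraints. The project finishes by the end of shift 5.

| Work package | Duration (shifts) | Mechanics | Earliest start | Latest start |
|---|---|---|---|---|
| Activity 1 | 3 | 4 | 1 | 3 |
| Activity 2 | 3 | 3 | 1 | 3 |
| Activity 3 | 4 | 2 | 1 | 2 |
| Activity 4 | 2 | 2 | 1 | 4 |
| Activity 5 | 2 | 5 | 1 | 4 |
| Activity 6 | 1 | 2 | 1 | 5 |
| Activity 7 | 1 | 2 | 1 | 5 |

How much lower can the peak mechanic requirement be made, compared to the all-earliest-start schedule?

10

Early-start peak: s1:20  s2:16  s3:9  s4:2  s5:0 ⇒ 20.
Leveled (Activity 1@1, Activity 2@3, Activity 3@1, Activity 4@1, Activity 5@4, Activity 6@1, Activity 7@2): s1:10  s2:10  s3:9  s4:10  s5:8 ⇒ 10.
Reduction 20 − 10 = 10.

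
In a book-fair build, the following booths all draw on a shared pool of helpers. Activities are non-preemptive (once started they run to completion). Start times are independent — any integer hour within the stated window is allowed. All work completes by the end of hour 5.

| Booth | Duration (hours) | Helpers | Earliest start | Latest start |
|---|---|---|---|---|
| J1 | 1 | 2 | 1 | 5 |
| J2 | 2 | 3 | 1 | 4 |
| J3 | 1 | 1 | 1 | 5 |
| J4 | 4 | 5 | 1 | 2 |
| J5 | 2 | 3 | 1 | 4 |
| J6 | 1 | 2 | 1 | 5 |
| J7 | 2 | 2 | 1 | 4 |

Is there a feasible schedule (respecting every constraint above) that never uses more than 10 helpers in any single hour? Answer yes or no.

yes

Schedule J1@1, J2@1, J3@1, J4@2, J5@3, J6@1, J7@1: h1:10  h2:10  h3:8  h4:8  h5:5 — peak 10 ≤ 10.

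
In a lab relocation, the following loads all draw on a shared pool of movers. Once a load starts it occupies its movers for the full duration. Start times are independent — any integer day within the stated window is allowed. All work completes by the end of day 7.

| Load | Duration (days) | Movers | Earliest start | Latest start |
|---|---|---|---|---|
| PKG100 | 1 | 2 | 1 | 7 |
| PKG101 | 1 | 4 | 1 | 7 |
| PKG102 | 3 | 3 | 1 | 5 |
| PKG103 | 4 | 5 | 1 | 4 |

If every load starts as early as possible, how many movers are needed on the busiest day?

Early-start schedule: PKG100@1, PKG101@1, PKG102@1, PKG103@1.
Load per day: day 1: 14, day 2: 8, day 3: 8, day 4: 5, day 5: 0, day 6: 0, day 7: 0.
Peak is 14.

14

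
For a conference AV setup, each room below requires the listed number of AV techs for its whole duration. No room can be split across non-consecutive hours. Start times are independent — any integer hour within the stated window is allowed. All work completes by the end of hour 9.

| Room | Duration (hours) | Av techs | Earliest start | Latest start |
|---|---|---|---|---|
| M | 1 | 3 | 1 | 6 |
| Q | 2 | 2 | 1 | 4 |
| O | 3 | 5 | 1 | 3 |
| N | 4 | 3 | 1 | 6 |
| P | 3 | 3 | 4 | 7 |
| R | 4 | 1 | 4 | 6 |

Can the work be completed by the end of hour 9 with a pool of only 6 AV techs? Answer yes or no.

no

The minimum achievable peak is 7; 6 < 7, so no feasible schedule stays within the cap.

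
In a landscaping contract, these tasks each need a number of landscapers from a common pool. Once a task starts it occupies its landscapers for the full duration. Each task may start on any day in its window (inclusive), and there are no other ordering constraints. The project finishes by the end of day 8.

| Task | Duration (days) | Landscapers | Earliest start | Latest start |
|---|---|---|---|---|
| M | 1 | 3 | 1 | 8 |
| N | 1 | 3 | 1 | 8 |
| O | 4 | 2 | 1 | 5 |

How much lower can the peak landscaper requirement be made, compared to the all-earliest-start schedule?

5

Early-start peak: d1:8  d2:2  d3:2  d4:2  d5:0  d6:0  d7:0  d8:0 ⇒ 8.
Leveled (M@1, N@2, O@3): d1:3  d2:3  d3:2  d4:2  d5:2  d6:2  d7:0  d8:0 ⇒ 3.
Reduction 8 − 3 = 5.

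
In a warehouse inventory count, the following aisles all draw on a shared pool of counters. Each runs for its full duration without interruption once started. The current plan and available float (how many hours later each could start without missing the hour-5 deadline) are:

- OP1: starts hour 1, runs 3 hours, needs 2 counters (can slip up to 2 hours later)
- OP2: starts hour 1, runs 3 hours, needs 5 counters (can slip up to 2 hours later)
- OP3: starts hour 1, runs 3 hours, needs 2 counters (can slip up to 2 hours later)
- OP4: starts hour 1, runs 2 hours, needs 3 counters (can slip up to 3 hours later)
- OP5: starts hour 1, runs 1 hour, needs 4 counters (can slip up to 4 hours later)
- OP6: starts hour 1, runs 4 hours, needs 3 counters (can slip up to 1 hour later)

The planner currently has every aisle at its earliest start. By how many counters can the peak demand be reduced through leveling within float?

Early-start peak: h1:19  h2:15  h3:12  h4:3  h5:0 ⇒ 19.
Leveled (OP1@1, OP2@1, OP3@1, OP4@4, OP5@4, OP6@1): h1:12  h2:12  h3:12  h4:10  h5:3 ⇒ 12.
Reduction 19 − 12 = 7.

7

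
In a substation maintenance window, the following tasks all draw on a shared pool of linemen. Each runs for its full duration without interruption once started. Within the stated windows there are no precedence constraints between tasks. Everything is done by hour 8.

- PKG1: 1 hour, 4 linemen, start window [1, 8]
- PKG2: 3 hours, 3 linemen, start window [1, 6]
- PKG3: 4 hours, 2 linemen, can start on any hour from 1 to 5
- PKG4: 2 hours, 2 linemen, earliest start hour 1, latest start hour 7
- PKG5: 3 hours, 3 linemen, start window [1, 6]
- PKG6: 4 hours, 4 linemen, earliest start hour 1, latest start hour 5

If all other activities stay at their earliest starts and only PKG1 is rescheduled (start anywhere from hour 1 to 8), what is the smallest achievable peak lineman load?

14

PKG1@1: h1:18  h2:14  h3:12  h4:6  h5:0  h6:0  h7:0  h8:0 → peak 18
PKG1@2: h1:14  h2:18  h3:12  h4:6  h5:0  h6:0  h7:0  h8:0 → peak 18
PKG1@3: h1:14  h2:14  h3:16  h4:6  h5:0  h6:0  h7:0  h8:0 → peak 16
PKG1@4: h1:14  h2:14  h3:12  h4:10  h5:0  h6:0  h7:0  h8:0 → peak 14
PKG1@5: h1:14  h2:14  h3:12  h4:6  h5:4  h6:0  h7:0  h8:0 → peak 14
PKG1@6: h1:14  h2:14  h3:12  h4:6  h5:0  h6:4  h7:0  h8:0 → peak 14
PKG1@7: h1:14  h2:14  h3:12  h4:6  h5:0  h6:0  h7:4  h8:0 → peak 14
PKG1@8: h1:14  h2:14  h3:12  h4:6  h5:0  h6:0  h7:0  h8:4 → peak 14
Best is PKG1@4, peak 14.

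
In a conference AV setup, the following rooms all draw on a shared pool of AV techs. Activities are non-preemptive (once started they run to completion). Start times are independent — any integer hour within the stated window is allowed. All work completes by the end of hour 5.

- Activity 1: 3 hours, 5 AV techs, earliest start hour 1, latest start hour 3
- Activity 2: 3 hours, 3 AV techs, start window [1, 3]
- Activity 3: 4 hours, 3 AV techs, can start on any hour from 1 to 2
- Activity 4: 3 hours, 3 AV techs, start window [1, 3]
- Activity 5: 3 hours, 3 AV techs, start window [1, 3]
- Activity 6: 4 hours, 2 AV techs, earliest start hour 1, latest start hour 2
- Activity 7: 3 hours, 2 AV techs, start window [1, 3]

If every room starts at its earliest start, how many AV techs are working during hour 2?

At early start, hour 2 has: Activity 1, Activity 2, Activity 3, Activity 4, Activity 5, Activity 6, Activity 7.
Demand: 5 + 3 + 3 + 3 + 3 + 2 + 2 = 21.

21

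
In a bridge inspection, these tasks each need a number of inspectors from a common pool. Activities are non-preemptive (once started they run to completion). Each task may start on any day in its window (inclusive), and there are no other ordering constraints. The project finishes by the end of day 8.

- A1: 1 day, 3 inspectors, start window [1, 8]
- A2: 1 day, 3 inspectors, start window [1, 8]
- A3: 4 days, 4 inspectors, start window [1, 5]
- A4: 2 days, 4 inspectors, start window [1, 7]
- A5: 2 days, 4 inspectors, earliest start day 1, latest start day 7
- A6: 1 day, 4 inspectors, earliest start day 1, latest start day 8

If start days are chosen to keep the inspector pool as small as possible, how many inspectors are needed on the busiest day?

8

Early-start (A1@1, A2@1, A3@1, A4@1, A5@1, A6@1) gives peak 22: d1:22  d2:12  d3:4  d4:4  d5:0  d6:0  d7:0  d8:0.
Shift A3→2, A4→2, A5→4, A6→6.
Schedule A1@1, A2@1, A3@2, A4@2, A5@4, A6@6: d1:6  d2:8  d3:8  d4:8  d5:8  d6:4  d7:0  d8:0 — peak 8.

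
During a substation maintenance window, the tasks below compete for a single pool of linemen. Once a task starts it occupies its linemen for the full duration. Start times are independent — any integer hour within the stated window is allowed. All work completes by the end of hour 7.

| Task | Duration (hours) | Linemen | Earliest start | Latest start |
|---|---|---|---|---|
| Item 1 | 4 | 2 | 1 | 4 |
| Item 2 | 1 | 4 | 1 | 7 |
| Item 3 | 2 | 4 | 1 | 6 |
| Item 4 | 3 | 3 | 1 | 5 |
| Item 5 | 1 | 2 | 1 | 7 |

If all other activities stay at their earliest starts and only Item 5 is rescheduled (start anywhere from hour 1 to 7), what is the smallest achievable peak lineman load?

Item 5@1: h1:15  h2:9  h3:5  h4:2  h5:0  h6:0  h7:0 → peak 15
Item 5@2: h1:13  h2:11  h3:5  h4:2  h5:0  h6:0  h7:0 → peak 13
Item 5@3: h1:13  h2:9  h3:7  h4:2  h5:0  h6:0  h7:0 → peak 13
Item 5@4: h1:13  h2:9  h3:5  h4:4  h5:0  h6:0  h7:0 → peak 13
Item 5@5: h1:13  h2:9  h3:5  h4:2  h5:2  h6:0  h7:0 → peak 13
Item 5@6: h1:13  h2:9  h3:5  h4:2  h5:0  h6:2  h7:0 → peak 13
Item 5@7: h1:13  h2:9  h3:5  h4:2  h5:0  h6:0  h7:2 → peak 13
Best is Item 5@2, peak 13.

13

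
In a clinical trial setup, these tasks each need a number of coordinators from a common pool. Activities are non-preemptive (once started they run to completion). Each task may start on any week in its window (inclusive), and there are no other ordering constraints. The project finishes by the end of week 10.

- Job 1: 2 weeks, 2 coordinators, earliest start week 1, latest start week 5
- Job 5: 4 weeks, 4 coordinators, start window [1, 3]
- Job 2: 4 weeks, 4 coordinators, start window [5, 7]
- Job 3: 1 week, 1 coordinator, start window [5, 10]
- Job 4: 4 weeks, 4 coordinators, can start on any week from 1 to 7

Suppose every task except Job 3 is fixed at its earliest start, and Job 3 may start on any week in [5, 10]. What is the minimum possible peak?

Job 3@5: w1:10  w2:10  w3:8  w4:8  w5:5  w6:4  w7:4  w8:4  w9:0  w10:0 → peak 10
Job 3@6: w1:10  w2:10  w3:8  w4:8  w5:4  w6:5  w7:4  w8:4  w9:0  w10:0 → peak 10
Job 3@7: w1:10  w2:10  w3:8  w4:8  w5:4  w6:4  w7:5  w8:4  w9:0  w10:0 → peak 10
Job 3@8: w1:10  w2:10  w3:8  w4:8  w5:4  w6:4  w7:4  w8:5  w9:0  w10:0 → peak 10
Job 3@9: w1:10  w2:10  w3:8  w4:8  w5:4  w6:4  w7:4  w8:4  w9:1  w10:0 → peak 10
Job 3@10: w1:10  w2:10  w3:8  w4:8  w5:4  w6:4  w7:4  w8:4  w9:0  w10:1 → peak 10
Best is Job 3@5, peak 10.

10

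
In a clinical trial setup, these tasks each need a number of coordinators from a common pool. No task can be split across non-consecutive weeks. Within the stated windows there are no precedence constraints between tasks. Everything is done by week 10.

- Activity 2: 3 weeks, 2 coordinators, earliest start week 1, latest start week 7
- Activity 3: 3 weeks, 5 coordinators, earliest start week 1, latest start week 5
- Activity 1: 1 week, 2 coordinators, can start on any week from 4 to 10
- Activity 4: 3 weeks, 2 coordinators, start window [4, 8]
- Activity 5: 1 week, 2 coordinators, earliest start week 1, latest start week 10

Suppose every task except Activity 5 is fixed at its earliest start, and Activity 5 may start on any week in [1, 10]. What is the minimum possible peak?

Activity 5@1: w1:9  w2:7  w3:7  w4:4  w5:2  w6:2  w7:0  w8:0  w9:0  w10:0 → peak 9
Activity 5@2: w1:7  w2:9  w3:7  w4:4  w5:2  w6:2  w7:0  w8:0  w9:0  w10:0 → peak 9
Activity 5@3: w1:7  w2:7  w3:9  w4:4  w5:2  w6:2  w7:0  w8:0  w9:0  w10:0 → peak 9
Activity 5@4: w1:7  w2:7  w3:7  w4:6  w5:2  w6:2  w7:0  w8:0  w9:0  w10:0 → peak 7
Activity 5@5: w1:7  w2:7  w3:7  w4:4  w5:4  w6:2  w7:0  w8:0  w9:0  w10:0 → peak 7
Activity 5@6: w1:7  w2:7  w3:7  w4:4  w5:2  w6:4  w7:0  w8:0  w9:0  w10:0 → peak 7
Activity 5@7: w1:7  w2:7  w3:7  w4:4  w5:2  w6:2  w7:2  w8:0  w9:0  w10:0 → peak 7
Activity 5@8: w1:7  w2:7  w3:7  w4:4  w5:2  w6:2  w7:0  w8:2  w9:0  w10:0 → peak 7
Activity 5@9: w1:7  w2:7  w3:7  w4:4  w5:2  w6:2  w7:0  w8:0  w9:2  w10:0 → peak 7
Activity 5@10: w1:7  w2:7  w3:7  w4:4  w5:2  w6:2  w7:0  w8:0  w9:0  w10:2 → peak 7
Best is Activity 5@4, peak 7.

7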